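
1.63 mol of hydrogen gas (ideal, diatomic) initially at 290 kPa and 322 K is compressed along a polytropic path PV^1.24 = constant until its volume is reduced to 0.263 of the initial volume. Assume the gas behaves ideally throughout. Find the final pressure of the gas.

1520 kPa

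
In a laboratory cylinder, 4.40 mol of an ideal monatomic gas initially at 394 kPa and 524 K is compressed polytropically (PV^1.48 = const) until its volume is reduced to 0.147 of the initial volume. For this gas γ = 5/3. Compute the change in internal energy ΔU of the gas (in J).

43400 J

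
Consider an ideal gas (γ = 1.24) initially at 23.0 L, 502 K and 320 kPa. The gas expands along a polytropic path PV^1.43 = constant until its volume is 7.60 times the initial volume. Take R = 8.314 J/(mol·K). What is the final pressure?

Polytropic n=1.43: T₂ = T₁(V₁/V₂)^(n−1) = 502×(0.132)^0.43 = 210 K; P₂ = P₁(V₁/V₂)^n = 17.6 kPa.

17.6 kPa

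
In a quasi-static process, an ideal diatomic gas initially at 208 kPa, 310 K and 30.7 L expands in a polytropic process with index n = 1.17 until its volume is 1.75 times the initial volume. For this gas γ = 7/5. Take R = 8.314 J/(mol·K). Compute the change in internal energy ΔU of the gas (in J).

-1450 J

n = P₁V₁/(RT₁) = 208×30.7/(8.314×310) = 2.48 mol.
Polytropic n=1.17: T₂ = T₁(V₁/V₂)^(n−1) = 310×(0.571)^0.17 = 282 K; P₂ = P₁(V₁/V₂)^n = 108 kPa.
For an ideal gas ΔU = nCvΔT with Cv = (5/2)R = 20.8 J/(mol·K).
ΔU = 2.48×20.8×(282−310) = -1450 J.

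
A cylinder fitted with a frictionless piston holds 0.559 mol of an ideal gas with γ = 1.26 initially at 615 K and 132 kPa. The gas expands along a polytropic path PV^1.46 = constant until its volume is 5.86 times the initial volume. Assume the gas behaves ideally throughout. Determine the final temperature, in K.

V₁ = nRT₁/P₁ = 0.559×8.314×615/132 = 21.7 L.
Polytropic n=1.46: T₂ = T₁(V₁/V₂)^(n−1) = 615×(0.171)^0.46 = 273 K; P₂ = P₁(V₁/V₂)^n = 9.99 kPa.

273 K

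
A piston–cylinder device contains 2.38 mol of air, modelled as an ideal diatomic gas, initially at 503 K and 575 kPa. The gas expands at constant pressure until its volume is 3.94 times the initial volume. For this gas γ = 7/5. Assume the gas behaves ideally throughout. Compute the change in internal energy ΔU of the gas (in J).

73200 J

V₁ = nRT₁/P₁ = 2.38×8.314×503/575 = 17.3 L.
Isobaric: P stays 575 kPa; V/T = const ⇒ T₂ = 1980 K, V₂ = 68.2 L.
For an ideal gas ΔU = nCvΔT with Cv = (5/2)R = 20.8 J/(mol·K).
ΔU = 2.38×20.8×(1980−503) = 73200 J.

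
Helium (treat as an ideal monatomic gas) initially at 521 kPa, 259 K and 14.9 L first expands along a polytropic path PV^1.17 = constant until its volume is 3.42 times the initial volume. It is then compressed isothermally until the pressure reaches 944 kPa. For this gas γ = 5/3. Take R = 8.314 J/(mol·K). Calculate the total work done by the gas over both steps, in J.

-4190 J

n = P₁V₁/(RT₁) = 521×14.9/(8.314×259) = 3.61 mol.
Step 1 — Polytropic n=1.17: T₂ = T₁(V₁/V₂)^(n−1) = 259×(0.292)^0.17 = 210 K; P₂ = P₁(V₁/V₂)^n = 124 kPa.
W = (P₁V₁−P₂V₂)/(n−1) = (521×14.9−124×51.0)/0.17 = 8610 J.
ΔU = nCvΔT = 3.61×12.5×(210−259) = -2200 J.
Q = ΔU + W = 6420 J.
State after step 1: P = 124 kPa, V = 51.0 L, T = 210 K.
Step 2 — Isothermal: T stays 210 K; PV = const ⇒ V₂ = 6.67 L, P₂ = 944 kPa.
ΔU = 0 (ideal gas, T constant).
W = nRT ln(V₂/V₁) = 3.61×8.314×210×ln(0.131) = -12800 J.
Q = ΔU + W = -12800 J.
Net over both steps: W = -4190 J, Q = -6390 J, ΔU = -2200 J.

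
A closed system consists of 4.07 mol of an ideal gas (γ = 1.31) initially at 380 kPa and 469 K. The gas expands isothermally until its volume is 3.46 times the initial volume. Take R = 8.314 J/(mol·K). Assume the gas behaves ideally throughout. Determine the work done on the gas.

-19700 J

V₁ = nRT₁/P₁ = 4.07×8.314×469/380 = 41.8 L.
Isothermal: T stays 469 K; PV = const ⇒ V₂ = 145 L, P₂ = 110 kPa.
W = nRT ln(V₂/V₁) = 4.07×8.314×469×ln(3.46) = 19700 J.
Work done on the gas = −W_by = -19700 J.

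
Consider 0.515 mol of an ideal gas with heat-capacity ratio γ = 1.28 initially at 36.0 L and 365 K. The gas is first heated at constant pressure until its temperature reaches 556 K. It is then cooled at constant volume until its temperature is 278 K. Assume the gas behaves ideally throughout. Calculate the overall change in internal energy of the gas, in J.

-1330 J

P₁ = nRT₁/V₁ = 0.515×8.314×365/36.0 = 43.4 kPa.
Step 1 — Isobaric: P stays 43.4 kPa; V/T = const ⇒ T₂ = 556 K, V₂ = 54.8 L.
W = PΔV = 43.4×(54.8−36.0) kPa·L = 818 J.
ΔU = nCvΔT = 0.515×29.7×(556−365) = 2920 J.
Q = ΔU + W = nCpΔT = 3740 J.
State after step 1: P = 43.4 kPa, V = 54.8 L, T = 556 K.
Step 2 — Isochoric: V stays 54.8 L; P/T = const ⇒ T₂ = 278 K, P₂ = 21.7 kPa.
W = 0 (no volume change).
ΔU = nCvΔT = 0.515×29.7×(278−556) = -4250 J.
Q = ΔU = -4250 J.
Net over both steps: W = 818 J, Q = -513 J, ΔU = -1330 J.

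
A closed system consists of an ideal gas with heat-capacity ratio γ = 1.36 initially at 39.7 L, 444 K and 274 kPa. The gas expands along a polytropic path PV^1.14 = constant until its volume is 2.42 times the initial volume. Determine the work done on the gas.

-9040 J

n = P₁V₁/(RT₁) = 274×39.7/(8.314×444) = 2.95 mol.
Polytropic n=1.14: T₂ = T₁(V₁/V₂)^(n−1) = 444×(0.413)^0.14 = 392 K; P₂ = P₁(V₁/V₂)^n = 100 kPa.
W = (P₁V₁−P₂V₂)/(n−1) = (274×39.7−100×96.1)/0.14 = 9040 J.
Work done on the gas = −W_by = -9040 J.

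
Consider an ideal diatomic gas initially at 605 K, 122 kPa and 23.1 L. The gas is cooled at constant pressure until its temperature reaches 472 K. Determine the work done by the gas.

n = P₁V₁/(RT₁) = 122×23.1/(8.314×605) = 0.560 mol.
Isobaric: P stays 122 kPa; V/T = const ⇒ T₂ = 472 K, V₂ = 18.0 L.
W = PΔV = 122×(18.0−23.1) kPa·L = -620 J.

-620 J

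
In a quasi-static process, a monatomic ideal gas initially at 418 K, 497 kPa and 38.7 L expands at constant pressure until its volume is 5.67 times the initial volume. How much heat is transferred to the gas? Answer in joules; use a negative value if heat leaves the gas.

225000 J

n = P₁V₁/(RT₁) = 497×38.7/(8.314×418) = 5.53 mol.
Isobaric: P stays 497 kPa; V/T = const ⇒ T₂ = 2370 K, V₂ = 219 L.
W = PΔV = 497×(219−38.7) kPa·L = 89800 J.
ΔU = nCvΔT = 5.53×12.5×(2370−418) = 135000 J.
Q = ΔU + W = nCpΔT = 225000 J.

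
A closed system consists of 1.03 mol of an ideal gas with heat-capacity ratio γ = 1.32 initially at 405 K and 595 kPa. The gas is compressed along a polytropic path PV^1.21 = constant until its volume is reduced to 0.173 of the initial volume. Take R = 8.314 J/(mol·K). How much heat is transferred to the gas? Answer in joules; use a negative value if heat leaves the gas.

-2530 J

V₁ = nRT₁/P₁ = 1.03×8.314×405/595 = 5.83 L.
Polytropic n=1.21: T₂ = T₁(V₁/V₂)^(n−1) = 405×(5.78)^0.21 = 585 K; P₂ = P₁(V₁/V₂)^n = 4970 kPa.
W = (P₁V₁−P₂V₂)/(n−1) = (595×5.83−4970×1.01)/0.21 = -7360 J.
ΔU = nCvΔT = 1.03×26.0×(585−405) = 4830 J.
Q = ΔU + W = -2530 J.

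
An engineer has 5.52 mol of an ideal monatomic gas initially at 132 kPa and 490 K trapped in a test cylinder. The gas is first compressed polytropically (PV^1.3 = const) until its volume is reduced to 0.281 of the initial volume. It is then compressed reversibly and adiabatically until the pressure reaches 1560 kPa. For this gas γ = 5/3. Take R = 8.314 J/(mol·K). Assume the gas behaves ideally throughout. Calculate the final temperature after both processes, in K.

995 K

V₁ = nRT₁/P₁ = 5.52×8.314×490/132 = 170 L.
Step 1 — Polytropic n=1.3: T₂ = T₁(V₁/V₂)^(n−1) = 490×(3.56)^0.30 = 717 K; P₂ = P₁(V₁/V₂)^n = 687 kPa.
W = (P₁V₁−P₂V₂)/(n−1) = (132×170−687×47.9)/0.30 = -34700 J.
ΔU = nCvΔT = 5.52×12.5×(717−490) = 15600 J.
Q = ΔU + W = -19100 J.
State after step 1: P = 687 kPa, V = 47.9 L, T = 717 K.
Step 2 — Adiabatic: T₂/T₁ = (P₂/P₁)^((γ−1)/γ) ⇒ T₂ = 717×(2.27)^0.400 = 995 K; V₂ = 29.3 L.
ΔU = nCvΔT = 5.52×12.5×(995−717) = 19100 J.
Q = 0 for an adiabatic process, so W = −ΔU = -19100 J.
Net over both steps: W = -53900 J, Q = -19100 J, ΔU = 34800 J.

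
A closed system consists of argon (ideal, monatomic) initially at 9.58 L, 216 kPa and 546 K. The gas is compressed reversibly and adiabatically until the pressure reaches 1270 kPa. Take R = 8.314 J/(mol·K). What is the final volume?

Adiabatic: T₂/T₁ = (P₂/P₁)^((γ−1)/γ) ⇒ T₂ = 546×(5.88)^0.400 = 1110 K; V₂ = 3.31 L.

3.31 L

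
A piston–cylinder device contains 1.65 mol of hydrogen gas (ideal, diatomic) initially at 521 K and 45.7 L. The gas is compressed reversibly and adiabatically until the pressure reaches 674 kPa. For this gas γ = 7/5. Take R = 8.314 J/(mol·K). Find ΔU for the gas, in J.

9260 J

P₁ = nRT₁/V₁ = 1.65×8.314×521/45.7 = 156 kPa.
Adiabatic: T₂/T₁ = (P₂/P₁)^((γ−1)/γ) ⇒ T₂ = 521×(4.31)^0.286 = 791 K; V₂ = 16.1 L.
For an ideal gas ΔU = nCvΔT with Cv = (5/2)R = 20.8 J/(mol·K).
ΔU = 1.65×20.8×(791−521) = 9260 J.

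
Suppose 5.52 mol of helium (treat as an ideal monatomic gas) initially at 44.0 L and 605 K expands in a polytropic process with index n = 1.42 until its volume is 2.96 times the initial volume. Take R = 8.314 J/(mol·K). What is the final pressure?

135 kPa

P₁ = nRT₁/V₁ = 5.52×8.314×605/44.0 = 631 kPa.
Polytropic n=1.42: T₂ = T₁(V₁/V₂)^(n−1) = 605×(0.338)^0.42 = 384 K; P₂ = P₁(V₁/V₂)^n = 135 kPa.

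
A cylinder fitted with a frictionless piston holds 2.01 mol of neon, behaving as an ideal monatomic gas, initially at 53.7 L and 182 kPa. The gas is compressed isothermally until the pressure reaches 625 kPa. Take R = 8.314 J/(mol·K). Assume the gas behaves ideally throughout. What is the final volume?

15.6 L

T₁ = P₁V₁/(nR) = 182×53.7/(2.01×8.314) = 585 K.
Isothermal: T stays 585 K; PV = const ⇒ V₂ = 15.6 L, P₂ = 625 kPa.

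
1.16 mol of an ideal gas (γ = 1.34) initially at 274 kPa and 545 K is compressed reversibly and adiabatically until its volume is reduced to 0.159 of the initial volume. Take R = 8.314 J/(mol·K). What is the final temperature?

1020 K

V₁ = nRT₁/P₁ = 1.16×8.314×545/274 = 19.2 L.
Adiabatic: TV^(γ−1) = const ⇒ T₂ = 545×(6.29)^0.340 = 1020 K; PV^γ = const ⇒ P₂ = 3220 kPa.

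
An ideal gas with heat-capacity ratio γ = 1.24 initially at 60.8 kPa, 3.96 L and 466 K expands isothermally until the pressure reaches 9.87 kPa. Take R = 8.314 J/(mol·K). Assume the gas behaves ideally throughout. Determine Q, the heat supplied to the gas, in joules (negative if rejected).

n = P₁V₁/(RT₁) = 60.8×3.96/(8.314×466) = 0.0621 mol.
Isothermal: T stays 466 K; PV = const ⇒ V₂ = 24.4 L, P₂ = 9.87 kPa.
ΔU = 0 (ideal gas, T constant).
W = nRT ln(V₂/V₁) = 0.0621×8.314×466×ln(6.16) = 438 J.
Q = ΔU + W = 438 J.

438 J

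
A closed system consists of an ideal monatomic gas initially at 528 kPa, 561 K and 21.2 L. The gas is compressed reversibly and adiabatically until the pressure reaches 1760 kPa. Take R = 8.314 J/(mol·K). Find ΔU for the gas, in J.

n = P₁V₁/(RT₁) = 528×21.2/(8.314×561) = 2.40 mol.
Adiabatic: T₂/T₁ = (P₂/P₁)^((γ−1)/γ) ⇒ T₂ = 561×(3.33)^0.400 = 908 K; V₂ = 10.3 L.
For an ideal gas ΔU = nCvΔT with Cv = (3/2)R = 12.5 J/(mol·K).
ΔU = 2.40×12.5×(908−561) = 10400 J.

10400 J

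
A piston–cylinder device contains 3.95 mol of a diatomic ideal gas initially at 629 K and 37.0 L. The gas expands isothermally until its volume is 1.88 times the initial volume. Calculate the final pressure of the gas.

P₁ = nRT₁/V₁ = 3.95×8.314×629/37.0 = 558 kPa.
Isothermal: T stays 629 K; PV = const ⇒ V₂ = 69.6 L, P₂ = 297 kPa.

297 kPa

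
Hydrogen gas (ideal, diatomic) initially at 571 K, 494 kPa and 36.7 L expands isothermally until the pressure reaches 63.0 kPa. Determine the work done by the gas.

37300 J

n = P₁V₁/(RT₁) = 494×36.7/(8.314×571) = 3.82 mol.
Isothermal: T stays 571 K; PV = const ⇒ V₂ = 288 L, P₂ = 63.0 kPa.
W = nRT ln(V₂/V₁) = 3.82×8.314×571×ln(7.84) = 37300 J.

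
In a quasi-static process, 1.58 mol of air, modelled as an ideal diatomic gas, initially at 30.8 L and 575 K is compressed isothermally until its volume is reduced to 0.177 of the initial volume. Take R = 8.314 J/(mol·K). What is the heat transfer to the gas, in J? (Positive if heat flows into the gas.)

-13100 J

P₁ = nRT₁/V₁ = 1.58×8.314×575/30.8 = 245 kPa.
Isothermal: T stays 575 K; PV = const ⇒ V₂ = 5.45 L, P₂ = 1390 kPa.
ΔU = 0 (ideal gas, T constant).
W = nRT ln(V₂/V₁) = 1.58×8.314×575×ln(0.177) = -13100 J.
Q = ΔU + W = -13100 J.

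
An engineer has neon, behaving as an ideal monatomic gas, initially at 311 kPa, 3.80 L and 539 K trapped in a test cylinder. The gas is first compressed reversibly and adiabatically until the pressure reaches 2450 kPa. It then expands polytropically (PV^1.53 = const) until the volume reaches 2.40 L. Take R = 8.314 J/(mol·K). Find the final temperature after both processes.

n = P₁V₁/(RT₁) = 311×3.80/(8.314×539) = 0.264 mol.
Step 1 — Adiabatic: T₂/T₁ = (P₂/P₁)^((γ−1)/γ) ⇒ T₂ = 539×(7.88)^0.400 = 1230 K; V₂ = 1.10 L.
ΔU = nCvΔT = 0.264×12.5×(1230−539) = 2270 J.
Q = 0 for an adiabatic process, so W = −ΔU = -2270 J.
State after step 1: P = 2450 kPa, V = 1.10 L, T = 1230 K.
Step 2 — Polytropic n=1.53: T₂ = T₁(V₁/V₂)^(n−1) = 1230×(0.459)^0.53 = 814 K; P₂ = P₁(V₁/V₂)^n = 744 kPa.
W = (P₁V₁−P₂V₂)/(n−1) = (2450×1.10−744×2.40)/0.53 = 1720 J.
ΔU = nCvΔT = 0.264×12.5×(814−1230) = -1370 J.
Q = ΔU + W = 353 J.
Net over both steps: W = -553 J, Q = 353 J, ΔU = 906 J.

814 K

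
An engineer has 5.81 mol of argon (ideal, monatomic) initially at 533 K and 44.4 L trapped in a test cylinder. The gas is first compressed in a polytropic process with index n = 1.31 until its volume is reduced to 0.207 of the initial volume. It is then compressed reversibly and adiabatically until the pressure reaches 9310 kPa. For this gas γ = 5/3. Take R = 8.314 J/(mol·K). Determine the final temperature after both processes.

P₁ = nRT₁/V₁ = 5.81×8.314×533/44.4 = 580 kPa.
Step 1 — Polytropic n=1.31: T₂ = T₁(V₁/V₂)^(n−1) = 533×(4.83)^0.31 = 869 K; P₂ = P₁(V₁/V₂)^n = 4560 kPa.
W = (P₁V₁−P₂V₂)/(n−1) = (580×44.4−4560×9.19)/0.31 = -52300 J.
ΔU = nCvΔT = 5.81×12.5×(869−533) = 24300 J.
Q = ΔU + W = -28000 J.
State after step 1: P = 4560 kPa, V = 9.19 L, T = 869 K.
Step 2 — Adiabatic: T₂/T₁ = (P₂/P₁)^((γ−1)/γ) ⇒ T₂ = 869×(2.04)^0.400 = 1160 K; V₂ = 5.99 L.
ΔU = nCvΔT = 5.81×12.5×(1160−869) = 20800 J.
Q = 0 for an adiabatic process, so W = −ΔU = -20800 J.
Net over both steps: W = -73000 J, Q = -28000 J, ΔU = 45100 J.

1160 K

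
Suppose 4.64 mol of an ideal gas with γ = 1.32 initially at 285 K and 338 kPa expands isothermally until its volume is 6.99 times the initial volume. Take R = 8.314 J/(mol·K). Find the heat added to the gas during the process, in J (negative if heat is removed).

21400 J

V₁ = nRT₁/P₁ = 4.64×8.314×285/338 = 32.5 L.
Isothermal: T stays 285 K; PV = const ⇒ V₂ = 227 L, P₂ = 48.4 kPa.
ΔU = 0 (ideal gas, T constant).
W = nRT ln(V₂/V₁) = 4.64×8.314×285×ln(6.99) = 21400 J.
Q = ΔU + W = 21400 J.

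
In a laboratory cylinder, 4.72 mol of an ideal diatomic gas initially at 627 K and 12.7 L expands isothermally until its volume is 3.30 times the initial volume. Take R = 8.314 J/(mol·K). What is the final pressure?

587 kPa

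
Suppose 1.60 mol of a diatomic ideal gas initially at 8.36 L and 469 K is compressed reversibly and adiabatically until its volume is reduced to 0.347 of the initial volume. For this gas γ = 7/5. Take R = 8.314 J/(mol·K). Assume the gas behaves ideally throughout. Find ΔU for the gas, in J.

8220 J

P₁ = nRT₁/V₁ = 1.60×8.314×469/8.36 = 746 kPa.
Adiabatic: TV^(γ−1) = const ⇒ T₂ = 469×(2.88)^0.400 = 716 K; PV^γ = const ⇒ P₂ = 3280 kPa.
For an ideal gas ΔU = nCvΔT with Cv = (5/2)R = 20.8 J/(mol·K).
ΔU = 1.60×20.8×(716−469) = 8220 J.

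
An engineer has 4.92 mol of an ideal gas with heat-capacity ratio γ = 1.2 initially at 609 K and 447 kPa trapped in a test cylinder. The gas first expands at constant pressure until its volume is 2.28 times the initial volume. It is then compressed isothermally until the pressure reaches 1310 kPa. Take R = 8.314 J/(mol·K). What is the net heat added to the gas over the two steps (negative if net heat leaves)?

V₁ = nRT₁/P₁ = 4.92×8.314×609/447 = 55.7 L.
Step 1 — Isobaric: P stays 447 kPa; V/T = const ⇒ T₂ = 1390 K, V₂ = 127 L.
W = PΔV = 447×(127−55.7) kPa·L = 31900 J.
ΔU = nCvΔT = 4.92×41.6×(1390−609) = 159000 J.
Q = ΔU + W = nCpΔT = 191000 J.
State after step 1: P = 447 kPa, V = 127 L, T = 1390 K.
Step 2 — Isothermal: T stays 1390 K; PV = const ⇒ V₂ = 43.4 L, P₂ = 1310 kPa.
ΔU = 0 (ideal gas, T constant).
W = nRT ln(V₂/V₁) = 4.92×8.314×1390×ln(0.341) = -61100 J.
Q = ΔU + W = -61100 J.
Net over both steps: W = -29200 J, Q = 130000 J, ΔU = 159000 J.

130000 J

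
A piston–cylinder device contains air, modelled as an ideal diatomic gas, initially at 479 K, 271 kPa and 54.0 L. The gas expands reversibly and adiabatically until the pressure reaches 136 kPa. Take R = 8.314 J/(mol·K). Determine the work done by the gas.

n = P₁V₁/(RT₁) = 271×54.0/(8.314×479) = 3.67 mol.
Adiabatic: T₂/T₁ = (P₂/P₁)^((γ−1)/γ) ⇒ T₂ = 479×(0.502)^0.286 = 393 K; V₂ = 88.4 L.
ΔU = nCvΔT = 3.67×20.8×(393−479) = -6540 J.
Q = 0 for an adiabatic process, so W = −ΔU = 6540 J.

6540 J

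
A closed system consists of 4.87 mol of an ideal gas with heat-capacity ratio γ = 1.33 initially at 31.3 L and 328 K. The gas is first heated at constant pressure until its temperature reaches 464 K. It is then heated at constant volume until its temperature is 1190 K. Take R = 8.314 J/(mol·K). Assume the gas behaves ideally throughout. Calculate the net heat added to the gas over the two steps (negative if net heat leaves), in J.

111000 J

P₁ = nRT₁/V₁ = 4.87×8.314×328/31.3 = 424 kPa.
Step 1 — Isobaric: P stays 424 kPa; V/T = const ⇒ T₂ = 464 K, V₂ = 44.3 L.
W = PΔV = 424×(44.3−31.3) kPa·L = 5510 J.
ΔU = nCvΔT = 4.87×25.2×(464−328) = 16700 J.
Q = ΔU + W = nCpΔT = 22200 J.
State after step 1: P = 424 kPa, V = 44.3 L, T = 464 K.
Step 2 — Isochoric: V stays 44.3 L; P/T = const ⇒ T₂ = 1190 K, P₂ = 1090 kPa.
W = 0 (no volume change).
ΔU = nCvΔT = 4.87×25.2×(1190−464) = 89100 J.
Q = ΔU = 89100 J.
Net over both steps: W = 5510 J, Q = 111000 J, ΔU = 106000 J.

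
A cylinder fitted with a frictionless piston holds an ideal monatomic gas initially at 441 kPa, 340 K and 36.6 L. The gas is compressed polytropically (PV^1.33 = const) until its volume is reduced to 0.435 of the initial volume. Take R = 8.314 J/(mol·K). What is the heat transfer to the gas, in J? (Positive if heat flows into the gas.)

-7810 J

n = P₁V₁/(RT₁) = 441×36.6/(8.314×340) = 5.71 mol.
Polytropic n=1.33: T₂ = T₁(V₁/V₂)^(n−1) = 340×(2.30)^0.33 = 447 K; P₂ = P₁(V₁/V₂)^n = 1330 kPa.
W = (P₁V₁−P₂V₂)/(n−1) = (441×36.6−1330×15.9)/0.33 = -15500 J.
ΔU = nCvΔT = 5.71×12.5×(447−340) = 7650 J.
Q = ΔU + W = -7810 J.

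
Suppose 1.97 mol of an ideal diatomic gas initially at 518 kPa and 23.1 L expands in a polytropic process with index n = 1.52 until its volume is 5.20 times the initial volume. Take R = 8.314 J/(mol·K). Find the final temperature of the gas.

310 K

T₁ = P₁V₁/(nR) = 518×23.1/(1.97×8.314) = 731 K.
Polytropic n=1.52: T₂ = T₁(V₁/V₂)^(n−1) = 731×(0.192)^0.52 = 310 K; P₂ = P₁(V₁/V₂)^n = 42.3 kPa.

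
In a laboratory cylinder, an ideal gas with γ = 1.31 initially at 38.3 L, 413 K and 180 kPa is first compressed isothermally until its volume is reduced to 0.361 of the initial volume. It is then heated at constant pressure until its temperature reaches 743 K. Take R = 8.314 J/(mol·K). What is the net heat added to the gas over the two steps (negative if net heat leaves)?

16300 J

n = P₁V₁/(RT₁) = 180×38.3/(8.314×413) = 2.01 mol.
Step 1 — Isothermal: T stays 413 K; PV = const ⇒ V₂ = 13.8 L, P₂ = 499 kPa.
ΔU = 0 (ideal gas, T constant).
W = nRT ln(V₂/V₁) = 2.01×8.314×413×ln(0.361) = -7020 J.
Q = ΔU + W = -7020 J.
State after step 1: P = 499 kPa, V = 13.8 L, T = 413 K.
Step 2 — Isobaric: P stays 499 kPa; V/T = const ⇒ T₂ = 743 K, V₂ = 24.9 L.
W = PΔV = 499×(24.9−13.8) kPa·L = 5510 J.
ΔU = nCvΔT = 2.01×26.8×(743−413) = 17800 J.
Q = ΔU + W = nCpΔT = 23300 J.
Net over both steps: W = -1520 J, Q = 16300 J, ΔU = 17800 J.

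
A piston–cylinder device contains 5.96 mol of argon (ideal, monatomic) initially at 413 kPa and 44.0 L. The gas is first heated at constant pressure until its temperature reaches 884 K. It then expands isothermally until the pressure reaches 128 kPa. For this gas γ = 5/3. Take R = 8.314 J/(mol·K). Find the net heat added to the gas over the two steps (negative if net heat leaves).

T₁ = P₁V₁/(nR) = 413×44.0/(5.96×8.314) = 367 K.
Step 1 — Isobaric: P stays 413 kPa; V/T = const ⇒ T₂ = 884 K, V₂ = 106 L.
W = PΔV = 413×(106−44.0) kPa·L = 25600 J.
ΔU = nCvΔT = 5.96×12.5×(884−367) = 38400 J.
Q = ΔU + W = nCpΔT = 64100 J.
State after step 1: P = 413 kPa, V = 106 L, T = 884 K.
Step 2 — Isothermal: T stays 884 K; PV = const ⇒ V₂ = 342 L, P₂ = 128 kPa.
ΔU = 0 (ideal gas, T constant).
W = nRT ln(V₂/V₁) = 5.96×8.314×884×ln(3.23) = 51300 J.
Q = ΔU + W = 51300 J.
Net over both steps: W = 76900 J, Q = 115000 J, ΔU = 38400 J.

115000 J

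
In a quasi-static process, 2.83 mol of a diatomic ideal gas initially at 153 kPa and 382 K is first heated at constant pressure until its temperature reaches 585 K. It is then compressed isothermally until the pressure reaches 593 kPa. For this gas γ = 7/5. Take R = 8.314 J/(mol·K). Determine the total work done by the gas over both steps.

V₁ = nRT₁/P₁ = 2.83×8.314×382/153 = 58.7 L.
Step 1 — Isobaric: P stays 153 kPa; V/T = const ⇒ T₂ = 585 K, V₂ = 90.0 L.
W = PΔV = 153×(90.0−58.7) kPa·L = 4780 J.
ΔU = nCvΔT = 2.83×20.8×(585−382) = 11900 J.
Q = ΔU + W = nCpΔT = 16700 J.
State after step 1: P = 153 kPa, V = 90.0 L, T = 585 K.
Step 2 — Isothermal: T stays 585 K; PV = const ⇒ V₂ = 23.2 L, P₂ = 593 kPa.
ΔU = 0 (ideal gas, T constant).
W = nRT ln(V₂/V₁) = 2.83×8.314×585×ln(0.258) = -18600 J.
Q = ΔU + W = -18600 J.
Net over both steps: W = -13900 J, Q = -1930 J, ΔU = 11900 J.

-13900 J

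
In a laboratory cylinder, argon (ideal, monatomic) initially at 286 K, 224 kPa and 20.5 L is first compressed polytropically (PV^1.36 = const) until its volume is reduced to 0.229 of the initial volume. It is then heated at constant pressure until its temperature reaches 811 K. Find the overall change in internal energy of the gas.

n = P₁V₁/(RT₁) = 224×20.5/(8.314×286) = 1.93 mol.
Step 1 — Polytropic n=1.36: T₂ = T₁(V₁/V₂)^(n−1) = 286×(4.37)^0.36 = 486 K; P₂ = P₁(V₁/V₂)^n = 1660 kPa.
W = (P₁V₁−P₂V₂)/(n−1) = (224×20.5−1660×4.69)/0.36 = -8930 J.
ΔU = nCvΔT = 1.93×12.5×(486−286) = 4820 J.
Q = ΔU + W = -4110 J.
State after step 1: P = 1660 kPa, V = 4.69 L, T = 486 K.
Step 2 — Isobaric: P stays 1660 kPa; V/T = const ⇒ T₂ = 811 K, V₂ = 7.83 L.
W = PΔV = 1660×(7.83−4.69) kPa·L = 5210 J.
ΔU = nCvΔT = 1.93×12.5×(811−486) = 7820 J.
Q = ΔU + W = nCpΔT = 13000 J.
Net over both steps: W = -3710 J, Q = 8930 J, ΔU = 12600 J.

12600 J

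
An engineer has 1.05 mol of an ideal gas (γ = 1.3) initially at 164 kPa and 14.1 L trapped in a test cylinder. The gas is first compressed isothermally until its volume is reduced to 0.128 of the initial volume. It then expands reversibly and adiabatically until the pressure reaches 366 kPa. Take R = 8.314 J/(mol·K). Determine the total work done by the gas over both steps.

T₁ = P₁V₁/(nR) = 164×14.1/(1.05×8.314) = 265 K.
Step 1 — Isothermal: T stays 265 K; PV = const ⇒ V₂ = 1.80 L, P₂ = 1280 kPa.
ΔU = 0 (ideal gas, T constant).
W = nRT ln(V₂/V₁) = 1.05×8.314×265×ln(0.128) = -4750 J.
Q = ΔU + W = -4750 J.
State after step 1: P = 1280 kPa, V = 1.80 L, T = 265 K.
Step 2 — Adiabatic: T₂/T₁ = (P₂/P₁)^((γ−1)/γ) ⇒ T₂ = 265×(0.286)^0.231 = 198 K; V₂ = 4.73 L.
ΔU = nCvΔT = 1.05×27.7×(198−265) = -1940 J.
Q = 0 for an adiabatic process, so W = −ΔU = 1940 J.
Net over both steps: W = -2820 J, Q = -4750 J, ΔU = -1940 J.

-2820 J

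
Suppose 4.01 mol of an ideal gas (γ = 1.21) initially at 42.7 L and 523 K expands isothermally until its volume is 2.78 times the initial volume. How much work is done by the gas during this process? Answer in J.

17800 J

P₁ = nRT₁/V₁ = 4.01×8.314×523/42.7 = 408 kPa.
Isothermal: T stays 523 K; PV = const ⇒ V₂ = 119 L, P₂ = 147 kPa.
W = nRT ln(V₂/V₁) = 4.01×8.314×523×ln(2.78) = 17800 J.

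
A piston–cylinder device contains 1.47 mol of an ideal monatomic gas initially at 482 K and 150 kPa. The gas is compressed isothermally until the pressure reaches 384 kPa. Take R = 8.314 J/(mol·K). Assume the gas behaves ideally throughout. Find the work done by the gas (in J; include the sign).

V₁ = nRT₁/P₁ = 1.47×8.314×482/150 = 39.3 L.
Isothermal: T stays 482 K; PV = const ⇒ V₂ = 15.3 L, P₂ = 384 kPa.
W = nRT ln(V₂/V₁) = 1.47×8.314×482×ln(0.391) = -5540 J.

-5540 J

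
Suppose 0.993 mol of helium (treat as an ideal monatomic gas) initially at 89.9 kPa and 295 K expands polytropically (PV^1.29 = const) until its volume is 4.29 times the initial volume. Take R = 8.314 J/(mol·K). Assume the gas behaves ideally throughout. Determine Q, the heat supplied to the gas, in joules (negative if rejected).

1630 J

V₁ = nRT₁/P₁ = 0.993×8.314×295/89.9 = 27.1 L.
Polytropic n=1.29: T₂ = T₁(V₁/V₂)^(n−1) = 295×(0.233)^0.29 = 193 K; P₂ = P₁(V₁/V₂)^n = 13.7 kPa.
W = (P₁V₁−P₂V₂)/(n−1) = (89.9×27.1−13.7×116)/0.29 = 2890 J.
ΔU = nCvΔT = 0.993×12.5×(193−295) = -1260 J.
Q = ΔU + W = 1630 J.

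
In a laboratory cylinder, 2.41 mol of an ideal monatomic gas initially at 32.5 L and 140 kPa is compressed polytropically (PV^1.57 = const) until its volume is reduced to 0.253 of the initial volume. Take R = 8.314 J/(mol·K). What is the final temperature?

497 K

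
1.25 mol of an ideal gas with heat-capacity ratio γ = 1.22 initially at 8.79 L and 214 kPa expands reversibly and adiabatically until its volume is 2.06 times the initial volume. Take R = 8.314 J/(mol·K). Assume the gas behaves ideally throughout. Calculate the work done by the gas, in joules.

1260 J

T₁ = P₁V₁/(nR) = 214×8.79/(1.25×8.314) = 181 K.
Adiabatic: TV^(γ−1) = const ⇒ T₂ = 181×(0.485)^0.220 = 154 K; PV^γ = const ⇒ P₂ = 88.6 kPa.
ΔU = nCvΔT = 1.25×37.8×(154−181) = -1260 J.
Q = 0 for an adiabatic process, so W = −ΔU = 1260 J.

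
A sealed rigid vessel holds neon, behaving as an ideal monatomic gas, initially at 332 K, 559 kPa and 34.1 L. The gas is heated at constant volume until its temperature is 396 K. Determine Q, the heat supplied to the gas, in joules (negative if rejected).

5510 J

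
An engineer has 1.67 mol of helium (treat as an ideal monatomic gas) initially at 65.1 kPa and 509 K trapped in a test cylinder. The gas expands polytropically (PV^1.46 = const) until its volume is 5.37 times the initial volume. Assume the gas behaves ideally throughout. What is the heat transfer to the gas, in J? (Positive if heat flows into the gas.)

2560 J

V₁ = nRT₁/P₁ = 1.67×8.314×509/65.1 = 109 L.
Polytropic n=1.46: T₂ = T₁(V₁/V₂)^(n−1) = 509×(0.186)^0.46 = 235 K; P₂ = P₁(V₁/V₂)^n = 5.60 kPa.
W = (P₁V₁−P₂V₂)/(n−1) = (65.1×109−5.60×583)/0.46 = 8270 J.
ΔU = nCvΔT = 1.67×12.5×(235−509) = -5710 J.
Q = ΔU + W = 2560 J.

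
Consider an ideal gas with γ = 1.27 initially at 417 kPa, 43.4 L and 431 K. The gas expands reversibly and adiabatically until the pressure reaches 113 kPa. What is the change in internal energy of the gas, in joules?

n = P₁V₁/(RT₁) = 417×43.4/(8.314×431) = 5.05 mol.
Adiabatic: T₂/T₁ = (P₂/P₁)^((γ−1)/γ) ⇒ T₂ = 431×(0.271)^0.213 = 327 K; V₂ = 121 L.
For an ideal gas ΔU = nCvΔT with Cv = R/(γ−1) = 30.8 J/(mol·K).
ΔU = 5.05×30.8×(327−431) = -16200 J.

-16200 J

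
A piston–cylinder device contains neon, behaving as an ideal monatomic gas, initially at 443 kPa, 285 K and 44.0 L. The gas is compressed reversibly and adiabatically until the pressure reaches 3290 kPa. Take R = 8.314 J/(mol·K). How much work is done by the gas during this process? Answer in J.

-36000 J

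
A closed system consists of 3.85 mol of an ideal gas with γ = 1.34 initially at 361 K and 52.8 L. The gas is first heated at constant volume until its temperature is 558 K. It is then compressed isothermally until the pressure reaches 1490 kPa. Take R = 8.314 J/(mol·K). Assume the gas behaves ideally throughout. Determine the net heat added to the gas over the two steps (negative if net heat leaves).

P₁ = nRT₁/V₁ = 3.85×8.314×361/52.8 = 219 kPa.
Step 1 — Isochoric: V stays 52.8 L; P/T = const ⇒ T₂ = 558 K, P₂ = 338 kPa.
W = 0 (no volume change).
ΔU = nCvΔT = 3.85×24.5×(558−361) = 18500 J.
Q = ΔU = 18500 J.
State after step 1: P = 338 kPa, V = 52.8 L, T = 558 K.
Step 2 — Isothermal: T stays 558 K; PV = const ⇒ V₂ = 12.0 L, P₂ = 1490 kPa.
ΔU = 0 (ideal gas, T constant).
W = nRT ln(V₂/V₁) = 3.85×8.314×558×ln(0.227) = -26500 J.
Q = ΔU + W = -26500 J.
Net over both steps: W = -26500 J, Q = -7940 J, ΔU = 18500 J.

-7940 J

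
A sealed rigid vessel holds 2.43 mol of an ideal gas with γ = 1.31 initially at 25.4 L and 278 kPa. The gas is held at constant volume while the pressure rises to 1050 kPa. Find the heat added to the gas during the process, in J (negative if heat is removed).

63300 J

T₁ = P₁V₁/(nR) = 278×25.4/(2.43×8.314) = 350 K.
Isochoric: V stays 25.4 L; P/T = const ⇒ T₂ = 1320 K, P₂ = 1050 kPa.
W = 0 (no volume change).
ΔU = nCvΔT = 2.43×26.8×(1320−350) = 63300 J.
Q = ΔU = 63300 J.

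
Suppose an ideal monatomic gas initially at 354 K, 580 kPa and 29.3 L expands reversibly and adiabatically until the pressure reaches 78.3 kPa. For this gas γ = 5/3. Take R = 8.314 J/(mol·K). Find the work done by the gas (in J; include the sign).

n = P₁V₁/(RT₁) = 580×29.3/(8.314×354) = 5.77 mol.
Adiabatic: T₂/T₁ = (P₂/P₁)^((γ−1)/γ) ⇒ T₂ = 354×(0.135)^0.400 = 159 K; V₂ = 97.4 L.
ΔU = nCvΔT = 5.77×12.5×(159−354) = -14000 J.
Q = 0 for an adiabatic process, so W = −ΔU = 14000 J.

14000 J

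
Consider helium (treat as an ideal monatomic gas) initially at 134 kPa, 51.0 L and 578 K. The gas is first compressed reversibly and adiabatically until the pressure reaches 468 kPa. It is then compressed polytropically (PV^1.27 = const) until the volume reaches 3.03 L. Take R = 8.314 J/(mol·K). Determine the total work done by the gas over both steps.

n = P₁V₁/(RT₁) = 134×51.0/(8.314×578) = 1.42 mol.
Step 1 — Adiabatic: T₂/T₁ = (P₂/P₁)^((γ−1)/γ) ⇒ T₂ = 578×(3.49)^0.400 = 953 K; V₂ = 24.1 L.
ΔU = nCvΔT = 1.42×12.5×(953−578) = 6650 J.
Q = 0 for an adiabatic process, so W = −ΔU = -6650 J.
State after step 1: P = 468 kPa, V = 24.1 L, T = 953 K.
Step 2 — Polytropic n=1.27: T₂ = T₁(V₁/V₂)^(n−1) = 953×(7.95)^0.27 = 1670 K; P₂ = P₁(V₁/V₂)^n = 6510 kPa.
W = (P₁V₁−P₂V₂)/(n−1) = (468×24.1−6510×3.03)/0.27 = -31300 J.
ΔU = nCvΔT = 1.42×12.5×(1670−953) = 12700 J.
Q = ΔU + W = -18600 J.
Net over both steps: W = -38000 J, Q = -18600 J, ΔU = 19300 J.

-38000 J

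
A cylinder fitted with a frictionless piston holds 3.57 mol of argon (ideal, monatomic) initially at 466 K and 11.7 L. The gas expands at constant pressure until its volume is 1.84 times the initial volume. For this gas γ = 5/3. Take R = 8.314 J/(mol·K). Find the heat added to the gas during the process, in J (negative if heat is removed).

29000 J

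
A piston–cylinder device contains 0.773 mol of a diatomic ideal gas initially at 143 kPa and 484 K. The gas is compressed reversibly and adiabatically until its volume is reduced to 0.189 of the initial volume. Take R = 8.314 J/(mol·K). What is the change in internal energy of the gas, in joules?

7370 J

V₁ = nRT₁/P₁ = 0.773×8.314×484/143 = 21.8 L.
Adiabatic: TV^(γ−1) = const ⇒ T₂ = 484×(5.29)^0.400 = 942 K; PV^γ = const ⇒ P₂ = 1470 kPa.
For an ideal gas ΔU = nCvΔT with Cv = (5/2)R = 20.8 J/(mol·K).
ΔU = 0.773×20.8×(942−484) = 7370 J.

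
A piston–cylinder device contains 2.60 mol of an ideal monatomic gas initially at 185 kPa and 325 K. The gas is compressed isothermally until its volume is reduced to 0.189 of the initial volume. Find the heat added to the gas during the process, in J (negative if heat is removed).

-11700 J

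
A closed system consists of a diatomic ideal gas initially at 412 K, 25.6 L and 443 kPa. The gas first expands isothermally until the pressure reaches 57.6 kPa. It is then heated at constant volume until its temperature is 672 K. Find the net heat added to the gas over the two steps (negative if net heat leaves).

41000 J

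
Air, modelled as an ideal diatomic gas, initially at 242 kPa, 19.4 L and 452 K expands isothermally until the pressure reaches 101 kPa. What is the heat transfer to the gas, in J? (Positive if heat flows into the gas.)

4100 J

n = P₁V₁/(RT₁) = 242×19.4/(8.314×452) = 1.25 mol.
Isothermal: T stays 452 K; PV = const ⇒ V₂ = 46.5 L, P₂ = 101 kPa.
ΔU = 0 (ideal gas, T constant).
W = nRT ln(V₂/V₁) = 1.25×8.314×452×ln(2.40) = 4100 J.
Q = ΔU + W = 4100 J.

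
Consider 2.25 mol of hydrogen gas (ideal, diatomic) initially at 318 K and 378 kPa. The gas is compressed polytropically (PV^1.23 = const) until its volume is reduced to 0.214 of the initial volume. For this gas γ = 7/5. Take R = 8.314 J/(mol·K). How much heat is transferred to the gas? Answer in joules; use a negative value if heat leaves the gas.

-4680 J

V₁ = nRT₁/P₁ = 2.25×8.314×318/378 = 15.7 L.
Polytropic n=1.23: T₂ = T₁(V₁/V₂)^(n−1) = 318×(4.67)^0.23 = 453 K; P₂ = P₁(V₁/V₂)^n = 2520 kPa.
W = (P₁V₁−P₂V₂)/(n−1) = (378×15.7−2520×3.37)/0.23 = -11000 J.
ΔU = nCvΔT = 2.25×20.8×(453−318) = 6330 J.
Q = ΔU + W = -4680 J.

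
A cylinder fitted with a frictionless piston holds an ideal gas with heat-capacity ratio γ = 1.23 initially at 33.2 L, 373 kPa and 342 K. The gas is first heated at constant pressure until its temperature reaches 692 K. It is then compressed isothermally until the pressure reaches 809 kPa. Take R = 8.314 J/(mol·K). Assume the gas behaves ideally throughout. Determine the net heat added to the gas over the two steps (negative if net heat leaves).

n = P₁V₁/(RT₁) = 373×33.2/(8.314×342) = 4.36 mol.
Step 1 — Isobaric: P stays 373 kPa; V/T = const ⇒ T₂ = 692 K, V₂ = 67.2 L.
W = PΔV = 373×(67.2−33.2) kPa·L = 12700 J.
ΔU = nCvΔT = 4.36×36.1×(692−342) = 55100 J.
Q = ΔU + W = nCpΔT = 67800 J.
State after step 1: P = 373 kPa, V = 67.2 L, T = 692 K.
Step 2 — Isothermal: T stays 692 K; PV = const ⇒ V₂ = 31.0 L, P₂ = 809 kPa.
ΔU = 0 (ideal gas, T constant).
W = nRT ln(V₂/V₁) = 4.36×8.314×692×ln(0.461) = -19400 J.
Q = ΔU + W = -19400 J.
Net over both steps: W = -6730 J, Q = 48400 J, ΔU = 55100 J.

48400 J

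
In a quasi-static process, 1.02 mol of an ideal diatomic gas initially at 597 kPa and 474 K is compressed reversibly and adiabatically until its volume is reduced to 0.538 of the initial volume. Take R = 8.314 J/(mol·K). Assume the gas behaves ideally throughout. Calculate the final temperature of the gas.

V₁ = nRT₁/P₁ = 1.02×8.314×474/597 = 6.73 L.
Adiabatic: TV^(γ−1) = const ⇒ T₂ = 474×(1.86)^0.400 = 607 K; PV^γ = const ⇒ P₂ = 1420 kPa.

607 K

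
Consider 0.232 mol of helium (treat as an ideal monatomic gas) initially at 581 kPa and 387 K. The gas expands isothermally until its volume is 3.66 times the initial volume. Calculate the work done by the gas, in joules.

V₁ = nRT₁/P₁ = 0.232×8.314×387/581 = 1.28 L.
Isothermal: T stays 387 K; PV = const ⇒ V₂ = 4.70 L, P₂ = 159 kPa.
W = nRT ln(V₂/V₁) = 0.232×8.314×387×ln(3.66) = 969 J.

969 J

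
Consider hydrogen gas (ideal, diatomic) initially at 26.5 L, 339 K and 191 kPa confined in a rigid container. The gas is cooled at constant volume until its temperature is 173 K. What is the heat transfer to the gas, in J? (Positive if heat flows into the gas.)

-6200 J

n = P₁V₁/(RT₁) = 191×26.5/(8.314×339) = 1.80 mol.
Isochoric: V stays 26.5 L; P/T = const ⇒ T₂ = 173 K, P₂ = 97.5 kPa.
W = 0 (no volume change).
ΔU = nCvΔT = 1.80×20.8×(173−339) = -6200 J.
Q = ΔU = -6200 J.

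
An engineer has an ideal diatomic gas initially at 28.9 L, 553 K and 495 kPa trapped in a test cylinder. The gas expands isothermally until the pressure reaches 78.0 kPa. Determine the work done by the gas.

n = P₁V₁/(RT₁) = 495×28.9/(8.314×553) = 3.11 mol.
Isothermal: T stays 553 K; PV = const ⇒ V₂ = 183 L, P₂ = 78.0 kPa.
W = nRT ln(V₂/V₁) = 3.11×8.314×553×ln(6.35) = 26400 J.

26400 J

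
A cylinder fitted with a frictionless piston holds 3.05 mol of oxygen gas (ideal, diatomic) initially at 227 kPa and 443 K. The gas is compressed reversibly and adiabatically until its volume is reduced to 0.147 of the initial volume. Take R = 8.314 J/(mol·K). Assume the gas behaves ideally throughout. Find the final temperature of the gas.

954 K

V₁ = nRT₁/P₁ = 3.05×8.314×443/227 = 49.5 L.
Adiabatic: TV^(γ−1) = const ⇒ T₂ = 443×(6.80)^0.400 = 954 K; PV^γ = const ⇒ P₂ = 3320 kPa.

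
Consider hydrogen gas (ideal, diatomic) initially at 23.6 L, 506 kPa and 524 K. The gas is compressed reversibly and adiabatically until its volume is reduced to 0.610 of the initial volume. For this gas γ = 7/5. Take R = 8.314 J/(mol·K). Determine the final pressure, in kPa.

Adiabatic: TV^(γ−1) = const ⇒ T₂ = 524×(1.64)^0.400 = 639 K; PV^γ = const ⇒ P₂ = 1010 kPa.

1010 kPa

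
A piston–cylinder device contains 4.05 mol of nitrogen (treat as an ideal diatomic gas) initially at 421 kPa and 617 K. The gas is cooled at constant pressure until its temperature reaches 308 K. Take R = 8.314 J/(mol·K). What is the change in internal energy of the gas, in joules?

V₁ = nRT₁/P₁ = 4.05×8.314×617/421 = 49.3 L.
Isobaric: P stays 421 kPa; V/T = const ⇒ T₂ = 308 K, V₂ = 24.6 L.
For an ideal gas ΔU = nCvΔT with Cv = (5/2)R = 20.8 J/(mol·K).
ΔU = 4.05×20.8×(308−617) = -26000 J.

-26000 J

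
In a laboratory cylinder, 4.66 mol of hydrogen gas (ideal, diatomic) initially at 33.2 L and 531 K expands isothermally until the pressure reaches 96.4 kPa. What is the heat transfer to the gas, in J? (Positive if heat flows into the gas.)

38300 J

P₁ = nRT₁/V₁ = 4.66×8.314×531/33.2 = 620 kPa.
Isothermal: T stays 531 K; PV = const ⇒ V₂ = 213 L, P₂ = 96.4 kPa.
ΔU = 0 (ideal gas, T constant).
W = nRT ln(V₂/V₁) = 4.66×8.314×531×ln(6.43) = 38300 J.
Q = ΔU + W = 38300 J.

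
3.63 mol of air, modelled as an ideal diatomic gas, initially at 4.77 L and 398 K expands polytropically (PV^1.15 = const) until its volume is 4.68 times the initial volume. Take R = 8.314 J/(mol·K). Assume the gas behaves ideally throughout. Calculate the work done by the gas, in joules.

P₁ = nRT₁/V₁ = 3.63×8.314×398/4.77 = 2520 kPa.
Polytropic n=1.15: T₂ = T₁(V₁/V₂)^(n−1) = 398×(0.214)^0.15 = 316 K; P₂ = P₁(V₁/V₂)^n = 427 kPa.
W = (P₁V₁−P₂V₂)/(n−1) = (2520×4.77−427×22.3)/0.15 = 16500 J.

16500 J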